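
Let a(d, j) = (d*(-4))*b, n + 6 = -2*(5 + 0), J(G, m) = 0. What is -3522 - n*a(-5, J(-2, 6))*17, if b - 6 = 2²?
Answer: 50878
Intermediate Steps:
b = 10 (b = 6 + 2² = 6 + 4 = 10)
n = -16 (n = -6 - 2*(5 + 0) = -6 - 2*5 = -6 - 10 = -16)
a(d, j) = -40*d (a(d, j) = (d*(-4))*10 = -4*d*10 = -40*d)
-3522 - n*a(-5, J(-2, 6))*17 = -3522 - (-(-640)*(-5))*17 = -3522 - (-16*200)*17 = -3522 - (-3200)*17 = -3522 - 1*(-54400) = -3522 + 54400 = 50878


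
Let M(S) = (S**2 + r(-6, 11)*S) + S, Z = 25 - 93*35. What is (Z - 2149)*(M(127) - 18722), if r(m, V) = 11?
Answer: 5750151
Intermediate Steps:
Z = -3230 (Z = 25 - 3255 = -3230)
M(S) = S**2 + 12*S (M(S) = (S**2 + 11*S) + S = S**2 + 12*S)
(Z - 2149)*(M(127) - 18722) = (-3230 - 2149)*(127*(12 + 127) - 18722) = -5379*(127*139 - 18722) = -5379*(17653 - 18722) = -5379*(-1069) = 5750151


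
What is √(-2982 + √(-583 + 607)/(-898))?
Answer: √(-601174182 - 449*√6)/449 ≈ 54.608*I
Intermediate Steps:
√(-2982 + √(-583 + 607)/(-898)) = √(-2982 + √24*(-1/898)) = √(-2982 + (2*√6)*(-1/898)) = √(-2982 - √6/449)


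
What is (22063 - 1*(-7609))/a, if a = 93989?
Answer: 29672/93989 ≈ 0.31570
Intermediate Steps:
(22063 - 1*(-7609))/a = (22063 - 1*(-7609))/93989 = (22063 + 7609)*(1/93989) = 29672*(1/93989) = 29672/93989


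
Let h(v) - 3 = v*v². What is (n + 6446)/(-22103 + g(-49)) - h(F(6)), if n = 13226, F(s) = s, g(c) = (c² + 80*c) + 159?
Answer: -5158069/23463 ≈ -219.84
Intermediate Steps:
g(c) = 159 + c² + 80*c
h(v) = 3 + v³ (h(v) = 3 + v*v² = 3 + v³)
(n + 6446)/(-22103 + g(-49)) - h(F(6)) = (13226 + 6446)/(-22103 + (159 + (-49)² + 80*(-49))) - (3 + 6³) = 19672/(-22103 + (159 + 2401 - 3920)) - (3 + 216) = 19672/(-22103 - 1360) - 1*219 = 19672/(-23463) - 219 = 19672*(-1/23463) - 219 = -19672/23463 - 219 = -5158069/23463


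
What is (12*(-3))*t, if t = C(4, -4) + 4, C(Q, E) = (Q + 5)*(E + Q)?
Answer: -144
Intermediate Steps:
C(Q, E) = (5 + Q)*(E + Q)
t = 4 (t = (4**2 + 5*(-4) + 5*4 - 4*4) + 4 = (16 - 20 + 20 - 16) + 4 = 0 + 4 = 4)
(12*(-3))*t = (12*(-3))*4 = -36*4 = -144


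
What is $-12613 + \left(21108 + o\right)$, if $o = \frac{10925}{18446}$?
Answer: $\frac{6813465}{802} \approx 8495.6$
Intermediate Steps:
$o = \frac{475}{802}$ ($o = 10925 \cdot \frac{1}{18446} = \frac{475}{802} \approx 0.59227$)
$-12613 + \left(21108 + o\right) = -12613 + \left(21108 + \frac{475}{802}\right) = -12613 + \frac{16929091}{802} = \frac{6813465}{802}$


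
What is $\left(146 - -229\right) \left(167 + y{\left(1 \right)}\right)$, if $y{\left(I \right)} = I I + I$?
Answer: $63375$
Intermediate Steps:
$y{\left(I \right)} = I + I^{2}$ ($y{\left(I \right)} = I^{2} + I = I + I^{2}$)
$\left(146 - -229\right) \left(167 + y{\left(1 \right)}\right) = \left(146 - -229\right) \left(167 + 1 \left(1 + 1\right)\right) = \left(146 + 229\right) \left(167 + 1 \cdot 2\right) = 375 \left(167 + 2\right) = 375 \cdot 169 = 63375$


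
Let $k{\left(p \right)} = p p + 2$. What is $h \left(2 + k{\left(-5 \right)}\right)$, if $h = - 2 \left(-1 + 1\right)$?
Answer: $0$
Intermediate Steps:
$k{\left(p \right)} = 2 + p^{2}$ ($k{\left(p \right)} = p^{2} + 2 = 2 + p^{2}$)
$h = 0$ ($h = \left(-2\right) 0 = 0$)
$h \left(2 + k{\left(-5 \right)}\right) = 0 \left(2 + \left(2 + \left(-5\right)^{2}\right)\right) = 0 \left(2 + \left(2 + 25\right)\right) = 0 \left(2 + 27\right) = 0 \cdot 29 = 0$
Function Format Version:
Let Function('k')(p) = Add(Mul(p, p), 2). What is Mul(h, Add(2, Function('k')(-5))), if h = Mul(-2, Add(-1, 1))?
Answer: 0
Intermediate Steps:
Function('k')(p) = Add(2, Pow(p, 2)) (Function('k')(p) = Add(Pow(p, 2), 2) = Add(2, Pow(p, 2)))
h = 0 (h = Mul(-2, 0) = 0)
Mul(h, Add(2, Function('k')(-5))) = Mul(0, Add(2, Add(2, Pow(-5, 2)))) = Mul(0, Add(2, Add(2, 25))) = Mul(0, Add(2, 27)) = Mul(0, 29) = 0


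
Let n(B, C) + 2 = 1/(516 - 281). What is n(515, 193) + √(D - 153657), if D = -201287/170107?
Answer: -469/235 + I*√4446313341206702/170107 ≈ -1.9957 + 391.99*I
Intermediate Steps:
D = -201287/170107 (D = -201287*1/170107 = -201287/170107 ≈ -1.1833)
n(B, C) = -469/235 (n(B, C) = -2 + 1/(516 - 281) = -2 + 1/235 = -469/235)
n(515, 193) + √(D - 153657) = -469/235 + √(-201287/170107 - 153657) = -469/235 + √(-26138332586/170107) = -469/235 + I*√4446313341206702/170107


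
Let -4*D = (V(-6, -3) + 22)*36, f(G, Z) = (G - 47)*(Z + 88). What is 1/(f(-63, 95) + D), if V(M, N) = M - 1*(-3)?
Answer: -1/20301 ≈ -4.9259e-5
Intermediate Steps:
V(M, N) = 3 + M (V(M, N) = M + 3 = 3 + M)
f(G, Z) = (-47 + G)*(88 + Z)
D = -171 (D = -((3 - 6) + 22)*36/4 = -(-3 + 22)*36/4 = -19*36/4 = -¼*684 = -171)
1/(f(-63, 95) + D) = 1/((-4136 - 47*95 + 88*(-63) - 63*95) - 171) = 1/((-4136 - 4465 - 5544 - 5985) - 171) = 1/(-20130 - 171) = 1/(-20301) = -1/20301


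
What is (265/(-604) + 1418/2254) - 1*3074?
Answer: -2092366811/680708 ≈ -3073.8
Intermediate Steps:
(265/(-604) + 1418/2254) - 1*3074 = (265*(-1/604) + 1418*(1/2254)) - 3074 = (-265/604 + 709/1127) - 3074 = 129581/680708 - 3074 = -2092366811/680708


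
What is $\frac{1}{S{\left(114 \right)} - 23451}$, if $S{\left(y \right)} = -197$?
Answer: $- \frac{1}{23648} \approx -4.2287 \cdot 10^{-5}$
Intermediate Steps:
$\frac{1}{S{\left(114 \right)} - 23451} = \frac{1}{-197 - 23451} = \frac{1}{-23648} = - \frac{1}{23648}$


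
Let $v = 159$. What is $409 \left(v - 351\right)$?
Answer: $-78528$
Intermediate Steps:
$409 \left(v - 351\right) = 409 \left(159 - 351\right) = 409 \left(-192\right) = -78528$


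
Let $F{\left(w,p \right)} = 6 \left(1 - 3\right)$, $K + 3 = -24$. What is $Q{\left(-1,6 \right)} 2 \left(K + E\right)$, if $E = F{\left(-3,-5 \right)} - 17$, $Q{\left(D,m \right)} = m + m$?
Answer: $-1344$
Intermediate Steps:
$K = -27$ ($K = -3 - 24 = -27$)
$F{\left(w,p \right)} = -12$ ($F{\left(w,p \right)} = 6 \left(-2\right) = -12$)
$Q{\left(D,m \right)} = 2 m$
$E = -29$ ($E = -12 - 17 = -29$)
$Q{\left(-1,6 \right)} 2 \left(K + E\right) = 2 \cdot 6 \cdot 2 \left(-27 - 29\right) = 12 \cdot 2 \left(-56\right) = 24 \left(-56\right) = -1344$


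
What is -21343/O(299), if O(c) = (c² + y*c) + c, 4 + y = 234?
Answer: -21343/158470 ≈ -0.13468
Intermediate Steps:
y = 230 (y = -4 + 234 = 230)
O(c) = c² + 231*c (O(c) = (c² + 230*c) + c = c² + 231*c)
-21343/O(299) = -21343*1/(299*(231 + 299)) = -21343/(299*530) = -21343/158470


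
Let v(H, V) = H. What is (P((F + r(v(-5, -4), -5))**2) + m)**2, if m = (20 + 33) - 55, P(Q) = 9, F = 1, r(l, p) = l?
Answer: 49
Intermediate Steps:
m = -2 (m = 53 - 55 = -2)
(P((F + r(v(-5, -4), -5))**2) + m)**2 = (9 - 2)**2 = 7**2 = 49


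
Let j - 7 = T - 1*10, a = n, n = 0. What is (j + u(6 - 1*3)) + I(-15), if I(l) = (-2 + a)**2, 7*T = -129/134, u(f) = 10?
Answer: 10189/938 ≈ 10.862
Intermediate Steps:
T = -129/938 (T = (-129/134)/7 = (-129*1/134)/7 = (1/7)*(-129/134) = -129/938 ≈ -0.13753)
a = 0
I(l) = 4 (I(l) = (-2 + 0)**2 = (-2)**2 = 4)
j = -2943/938 (j = 7 + (-129/938 - 1*10) = 7 + (-129/938 - 10) = 7 - 9509/938 = -2943/938 ≈ -3.1375)
(j + u(6 - 1*3)) + I(-15) = (-2943/938 + 10) + 4 = 6437/938 + 4 = 10189/938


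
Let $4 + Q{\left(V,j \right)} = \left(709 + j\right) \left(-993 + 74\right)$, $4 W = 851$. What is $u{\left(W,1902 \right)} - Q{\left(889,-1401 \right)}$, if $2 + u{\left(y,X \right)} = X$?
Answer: $-634044$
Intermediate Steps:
$W = \frac{851}{4}$ ($W = \frac{1}{4} \cdot 851 = \frac{851}{4} \approx 212.75$)
$Q{\left(V,j \right)} = -651575 - 919 j$ ($Q{\left(V,j \right)} = -4 + \left(709 + j\right) \left(-993 + 74\right) = -4 + \left(709 + j\right) \left(-919\right) = -4 - \left(651571 + 919 j\right) = -651575 - 919 j$)
$u{\left(y,X \right)} = -2 + X$
$u{\left(W,1902 \right)} - Q{\left(889,-1401 \right)} = \left(-2 + 1902\right) - \left(-651575 - -1287519\right) = 1900 - \left(-651575 + 1287519\right) = 1900 - 635944 = -634044$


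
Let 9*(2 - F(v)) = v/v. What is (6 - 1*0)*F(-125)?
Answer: 34/3 ≈ 11.333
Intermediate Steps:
F(v) = 17/9 (F(v) = 2 - v/(9*v) = 2 - ⅑*1 = 2 - ⅑ = 17/9)
(6 - 1*0)*F(-125) = (6 - 1*0)*(17/9) = (6 + 0)*(17/9) = 6*(17/9) = 34/3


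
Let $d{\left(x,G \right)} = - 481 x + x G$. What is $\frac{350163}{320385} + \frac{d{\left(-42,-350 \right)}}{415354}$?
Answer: $\frac{26103946662}{22178865215} \approx 1.177$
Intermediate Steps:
$d{\left(x,G \right)} = - 481 x + G x$
$\frac{350163}{320385} + \frac{d{\left(-42,-350 \right)}}{415354} = \frac{350163}{320385} + \frac{\left(-42\right) \left(-481 - 350\right)}{415354} = 350163 \cdot \frac{1}{320385} + \left(-42\right) \left(-831\right) \frac{1}{415354} = \frac{116721}{106795} + 34902 \cdot \frac{1}{415354} = \frac{116721}{106795} + \frac{17451}{207677} = \frac{26103946662}{22178865215}$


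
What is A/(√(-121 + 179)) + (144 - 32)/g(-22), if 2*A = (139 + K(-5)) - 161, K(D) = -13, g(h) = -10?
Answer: -56/5 - 35*√58/116 ≈ -13.498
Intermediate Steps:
A = -35/2 (A = ((139 - 13) - 161)/2 = (126 - 161)/2 = (½)*(-35) = -35/2 ≈ -17.500)
A/(√(-121 + 179)) + (144 - 32)/g(-22) = -35/(2*√(-121 + 179)) + (144 - 32)/(-10) = -35*√58/58/2 + 112*(-⅒) = -35*√58/116 - 56/5 = -56/5 - 35*√58/116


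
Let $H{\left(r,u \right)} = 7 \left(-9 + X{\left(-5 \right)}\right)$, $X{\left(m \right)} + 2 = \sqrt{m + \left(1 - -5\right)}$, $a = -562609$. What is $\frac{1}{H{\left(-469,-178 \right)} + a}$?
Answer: $- \frac{1}{562679} \approx -1.7772 \cdot 10^{-6}$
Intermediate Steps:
$X{\left(m \right)} = -2 + \sqrt{6 + m}$ ($X{\left(m \right)} = -2 + \sqrt{m + \left(1 - -5\right)} = -2 + \sqrt{m + \left(1 + 5\right)} = -2 + \sqrt{m + 6} = -2 + \sqrt{6 + m}$)
$H{\left(r,u \right)} = -70$ ($H{\left(r,u \right)} = 7 \left(-9 - \left(2 - \sqrt{6 - 5}\right)\right) = 7 \left(-9 - \left(2 - \sqrt{1}\right)\right) = 7 \left(-9 + \left(-2 + 1\right)\right) = 7 \left(-9 - 1\right) = 7 \left(-10\right) = -70$)
$\frac{1}{H{\left(-469,-178 \right)} + a} = \frac{1}{-70 - 562609} = \frac{1}{-562679} = - \frac{1}{562679}$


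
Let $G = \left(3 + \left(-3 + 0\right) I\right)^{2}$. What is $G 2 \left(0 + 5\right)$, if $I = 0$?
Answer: $90$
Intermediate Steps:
$G = 9$ ($G = \left(3 + \left(-3 + 0\right) 0\right)^{2} = \left(3 - 0\right)^{2} = \left(3 + 0\right)^{2} = 3^{2} = 9$)
$G 2 \left(0 + 5\right) = 9 \cdot 2 \left(0 + 5\right) = 9 \cdot 2 \cdot 5 = 9 \cdot 10 = 90$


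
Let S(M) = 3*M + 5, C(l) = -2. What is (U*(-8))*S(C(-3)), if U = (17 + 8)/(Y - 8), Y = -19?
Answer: -200/27 ≈ -7.4074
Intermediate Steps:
U = -25/27 (U = (17 + 8)/(-19 - 8) = 25/(-27) = 25*(-1/27) = -25/27 ≈ -0.92593)
S(M) = 5 + 3*M
(U*(-8))*S(C(-3)) = (-25/27*(-8))*(5 + 3*(-2)) = 200*(5 - 6)/27 = (200/27)*(-1) = -200/27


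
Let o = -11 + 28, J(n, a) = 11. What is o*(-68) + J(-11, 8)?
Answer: -1145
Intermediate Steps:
o = 17
o*(-68) + J(-11, 8) = 17*(-68) + 11 = -1156 + 11 = -1145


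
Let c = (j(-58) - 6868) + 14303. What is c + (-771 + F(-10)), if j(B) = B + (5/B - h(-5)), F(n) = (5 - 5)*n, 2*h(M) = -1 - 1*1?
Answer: 383201/58 ≈ 6606.9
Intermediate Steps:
h(M) = -1 (h(M) = (-1 - 1*1)/2 = (-1 - 1)/2 = (1/2)*(-2) = -1)
F(n) = 0 (F(n) = 0*n = 0)
j(B) = 1 + B + 5/B (j(B) = B + (5/B - 1*(-1)) = B + (5/B + 1) = B + (1 + 5/B) = 1 + B + 5/B)
c = 427919/58 (c = ((1 - 58 + 5/(-58)) - 6868) + 14303 = ((1 - 58 + 5*(-1/58)) - 6868) + 14303 = ((1 - 58 - 5/58) - 6868) + 14303 = (-3311/58 - 6868) + 14303 = -401655/58 + 14303 = 427919/58 ≈ 7377.9)
c + (-771 + F(-10)) = 427919/58 + (-771 + 0) = 427919/58 - 771 = 383201/58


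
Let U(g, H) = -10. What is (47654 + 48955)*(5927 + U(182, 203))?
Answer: 571635453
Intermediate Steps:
(47654 + 48955)*(5927 + U(182, 203)) = (47654 + 48955)*(5927 - 10) = 96609*5917 = 571635453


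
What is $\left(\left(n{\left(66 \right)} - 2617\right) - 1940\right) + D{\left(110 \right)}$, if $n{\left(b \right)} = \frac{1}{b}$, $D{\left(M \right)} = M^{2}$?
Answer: $\frac{497839}{66} \approx 7543.0$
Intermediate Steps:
$\left(\left(n{\left(66 \right)} - 2617\right) - 1940\right) + D{\left(110 \right)} = \left(\left(\frac{1}{66} - 2617\right) - 1940\right) + 110^{2} = \left(\left(\frac{1}{66} - 2617\right) - 1940\right) + 12100 = \left(- \frac{172721}{66} - 1940\right) + 12100 = - \frac{300761}{66} + 12100 = \frac{497839}{66}$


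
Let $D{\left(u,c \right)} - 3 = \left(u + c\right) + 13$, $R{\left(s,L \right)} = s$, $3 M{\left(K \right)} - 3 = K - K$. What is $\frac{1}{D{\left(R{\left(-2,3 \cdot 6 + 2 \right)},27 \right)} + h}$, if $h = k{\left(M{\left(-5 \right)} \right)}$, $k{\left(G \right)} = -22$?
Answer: $\frac{1}{19} \approx 0.052632$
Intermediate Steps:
$M{\left(K \right)} = 1$ ($M{\left(K \right)} = 1 + \frac{K - K}{3} = 1 + \frac{1}{3} \cdot 0 = 1 + 0 = 1$)
$D{\left(u,c \right)} = 16 + c + u$ ($D{\left(u,c \right)} = 3 + \left(\left(u + c\right) + 13\right) = 3 + \left(\left(c + u\right) + 13\right) = 3 + \left(13 + c + u\right) = 16 + c + u$)
$h = -22$
$\frac{1}{D{\left(R{\left(-2,3 \cdot 6 + 2 \right)},27 \right)} + h} = \frac{1}{\left(16 + 27 - 2\right) - 22} = \frac{1}{41 - 22} = \frac{1}{19}$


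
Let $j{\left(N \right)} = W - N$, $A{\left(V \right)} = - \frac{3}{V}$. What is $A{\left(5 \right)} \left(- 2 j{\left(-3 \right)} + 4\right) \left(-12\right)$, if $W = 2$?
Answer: $- \frac{216}{5} \approx -43.2$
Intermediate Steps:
$j{\left(N \right)} = 2 - N$
$A{\left(5 \right)} \left(- 2 j{\left(-3 \right)} + 4\right) \left(-12\right) = - \frac{3}{5} \left(- 2 \left(2 - -3\right) + 4\right) \left(-12\right) = \left(-3\right) \frac{1}{5} \left(- 2 \left(2 + 3\right) + 4\right) \left(-12\right) = - \frac{3 \left(\left(-2\right) 5 + 4\right)}{5} \left(-12\right) = - \frac{3 \left(-10 + 4\right)}{5} \left(-12\right) = \left(- \frac{3}{5}\right) \left(-6\right) \left(-12\right) = \frac{18}{5} \left(-12\right) = - \frac{216}{5}$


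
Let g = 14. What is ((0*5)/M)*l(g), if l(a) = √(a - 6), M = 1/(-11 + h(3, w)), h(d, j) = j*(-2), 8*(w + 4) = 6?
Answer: 0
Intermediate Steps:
w = -13/4 (w = -4 + (⅛)*6 = -4 + ¾ = -13/4 ≈ -3.2500)
h(d, j) = -2*j
M = -2/9 (M = 1/(-11 - 2*(-13/4)) = 1/(-11 + 13/2) = 1/(-9/2) = -2/9 ≈ -0.22222)
l(a) = √(-6 + a)
((0*5)/M)*l(g) = ((0*5)/(-2/9))*√(-6 + 14) = (0*(-9/2))*√8 = 0*(2*√2) = 0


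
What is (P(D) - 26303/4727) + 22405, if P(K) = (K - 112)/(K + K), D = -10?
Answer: 36521023/1630 ≈ 22406.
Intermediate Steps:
P(K) = (-112 + K)/(2*K) (P(K) = (-112 + K)/((2*K)) = (-112 + K)*(1/(2*K)) = (-112 + K)/(2*K))
(P(D) - 26303/4727) + 22405 = ((½)*(-112 - 10)/(-10) - 26303/4727) + 22405 = ((½)*(-⅒)*(-122) - 26303*1/4727) + 22405 = (61/10 - 907/163) + 22405 = 873/1630 + 22405 = 36521023/1630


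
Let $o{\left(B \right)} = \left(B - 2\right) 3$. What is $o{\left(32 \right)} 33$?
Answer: $2970$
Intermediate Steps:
$o{\left(B \right)} = -6 + 3 B$ ($o{\left(B \right)} = \left(-2 + B\right) 3 = -6 + 3 B$)
$o{\left(32 \right)} 33 = \left(-6 + 3 \cdot 32\right) 33 = \left(-6 + 96\right) 33 = 90 \cdot 33 = 2970$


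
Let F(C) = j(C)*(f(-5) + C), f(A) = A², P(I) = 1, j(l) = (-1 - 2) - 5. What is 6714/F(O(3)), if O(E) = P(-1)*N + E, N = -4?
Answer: -1119/32 ≈ -34.969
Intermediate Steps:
j(l) = -8 (j(l) = -3 - 5 = -8)
O(E) = -4 + E (O(E) = 1*(-4) + E = -4 + E)
F(C) = -200 - 8*C (F(C) = -8*((-5)² + C) = -8*(25 + C) = -200 - 8*C)
6714/F(O(3)) = 6714/(-200 - 8*(-4 + 3)) = 6714/(-200 - 8*(-1)) = 6714/(-200 + 8) = 6714/(-192) = 6714*(-1/192) = -1119/32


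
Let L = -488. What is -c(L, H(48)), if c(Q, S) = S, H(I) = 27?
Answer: -27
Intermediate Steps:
-c(L, H(48)) = -1*27 = -27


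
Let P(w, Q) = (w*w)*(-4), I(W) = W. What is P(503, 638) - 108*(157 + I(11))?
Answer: -1030180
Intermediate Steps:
P(w, Q) = -4*w² (P(w, Q) = w²*(-4) = -4*w²)
P(503, 638) - 108*(157 + I(11)) = -4*503² - 108*(157 + 11) = -4*253009 - 108*168 = -1012036 - 1*18144 = -1012036 - 18144 = -1030180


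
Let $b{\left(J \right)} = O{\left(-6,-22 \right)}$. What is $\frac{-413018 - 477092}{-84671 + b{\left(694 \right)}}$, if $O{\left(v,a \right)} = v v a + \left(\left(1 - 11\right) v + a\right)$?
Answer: $\frac{178022}{17085} \approx 10.42$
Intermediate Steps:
$O{\left(v,a \right)} = a - 10 v + a v^{2}$ ($O{\left(v,a \right)} = v^{2} a + \left(\left(1 - 11\right) v + a\right) = a v^{2} + \left(- 10 v + a\right) = a v^{2} + \left(a - 10 v\right) = a - 10 v + a v^{2}$)
$b{\left(J \right)} = -754$ ($b{\left(J \right)} = -22 - -60 - 22 \left(-6\right)^{2} = -22 + 60 - 792 = -754$)
$\frac{-413018 - 477092}{-84671 + b{\left(694 \right)}} = \frac{-413018 - 477092}{-84671 - 754} = - \frac{890110}{-85425} = \left(-890110\right) \left(- \frac{1}{85425}\right) = \frac{178022}{17085}$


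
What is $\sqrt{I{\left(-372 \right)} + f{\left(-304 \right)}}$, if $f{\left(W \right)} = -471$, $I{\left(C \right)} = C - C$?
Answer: $i \sqrt{471} \approx 21.703 i$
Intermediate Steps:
$I{\left(C \right)} = 0$
$\sqrt{I{\left(-372 \right)} + f{\left(-304 \right)}} = \sqrt{0 - 471} = \sqrt{-471} = i \sqrt{471}$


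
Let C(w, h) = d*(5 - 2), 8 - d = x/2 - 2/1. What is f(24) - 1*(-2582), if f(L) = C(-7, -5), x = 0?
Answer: 2612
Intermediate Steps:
d = 10 (d = 8 - (0/2 - 2/1) = 8 - (0*(½) - 2*1) = 8 - (0 - 2) = 8 - 1*(-2) = 8 + 2 = 10)
C(w, h) = 30 (C(w, h) = 10*(5 - 2) = 10*3 = 30)
f(L) = 30
f(24) - 1*(-2582) = 30 - 1*(-2582) = 30 + 2582 = 2612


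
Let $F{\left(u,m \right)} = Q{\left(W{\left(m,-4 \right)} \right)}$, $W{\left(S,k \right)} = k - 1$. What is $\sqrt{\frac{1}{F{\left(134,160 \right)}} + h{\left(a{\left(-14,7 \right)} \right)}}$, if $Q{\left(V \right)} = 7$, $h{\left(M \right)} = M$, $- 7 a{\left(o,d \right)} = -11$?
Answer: $\frac{2 \sqrt{21}}{7} \approx 1.3093$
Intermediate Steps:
$a{\left(o,d \right)} = \frac{11}{7}$ ($a{\left(o,d \right)} = \left(- \frac{1}{7}\right) \left(-11\right) = \frac{11}{7}$)
$W{\left(S,k \right)} = -1 + k$
$F{\left(u,m \right)} = 7$
$\sqrt{\frac{1}{F{\left(134,160 \right)}} + h{\left(a{\left(-14,7 \right)} \right)}} = \sqrt{\frac{1}{7} + \frac{11}{7}} = \sqrt{\frac{12}{7}} = \frac{2 \sqrt{21}}{7}$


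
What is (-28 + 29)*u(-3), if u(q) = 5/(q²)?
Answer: 5/9 ≈ 0.55556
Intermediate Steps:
u(q) = 5/q²
(-28 + 29)*u(-3) = (-28 + 29)*(5/(-3)²) = 1*(5*(⅑)) = 1*(5/9) = 5/9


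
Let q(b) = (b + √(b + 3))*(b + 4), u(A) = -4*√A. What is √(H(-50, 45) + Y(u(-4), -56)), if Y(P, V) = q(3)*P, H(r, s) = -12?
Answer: 2*√(-3 - 14*I*(3 + √6)) ≈ 12.112 - 12.598*I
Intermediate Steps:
q(b) = (4 + b)*(b + √(3 + b)) (q(b) = (b + √(3 + b))*(4 + b) = (4 + b)*(b + √(3 + b)))
Y(P, V) = P*(21 + 7*√6) (Y(P, V) = (3² + 4*3 + 4*√(3 + 3) + 3*√(3 + 3))*P = (9 + 12 + 4*√6 + 3*√6)*P = (21 + 7*√6)*P = P*(21 + 7*√6))
√(H(-50, 45) + Y(u(-4), -56)) = √(-12 + 7*(-8*I)*(3 + √6)) = √(-12 - 56*I*(3 + √6))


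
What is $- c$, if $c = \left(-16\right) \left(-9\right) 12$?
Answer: $-1728$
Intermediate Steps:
$c = 1728$ ($c = 144 \cdot 12 = 1728$)
$- c = \left(-1\right) 1728 = -1728$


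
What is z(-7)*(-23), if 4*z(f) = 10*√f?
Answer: -115*I*√7/2 ≈ -152.13*I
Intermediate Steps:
z(f) = 5*√f/2 (z(f) = (10*√f)/4 = 5*√f/2)
z(-7)*(-23) = (5*√(-7)/2)*(-23) = (5*(I*√7)/2)*(-23) = (5*I*√7/2)*(-23) = -115*I*√7/2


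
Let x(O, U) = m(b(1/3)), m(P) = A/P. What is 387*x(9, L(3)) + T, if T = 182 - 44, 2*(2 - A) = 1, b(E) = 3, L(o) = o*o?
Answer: 663/2 ≈ 331.50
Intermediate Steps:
L(o) = o²
A = 3/2 (A = 2 - ½*1 = 2 - ½ = 3/2 ≈ 1.5000)
T = 138
m(P) = 3/(2*P)
x(O, U) = ½ (x(O, U) = (3/2)/3 = (3/2)*(⅓) = ½)
387*x(9, L(3)) + T = 387*(½) + 138 = 387/2 + 138 = 663/2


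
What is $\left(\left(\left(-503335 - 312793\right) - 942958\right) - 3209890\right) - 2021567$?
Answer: $-6990543$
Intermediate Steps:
$\left(\left(\left(-503335 - 312793\right) - 942958\right) - 3209890\right) - 2021567 = \left(\left(-816128 - 942958\right) - 3209890\right) - 2021567 = \left(-1759086 - 3209890\right) - 2021567 = -4968976 - 2021567 = -6990543$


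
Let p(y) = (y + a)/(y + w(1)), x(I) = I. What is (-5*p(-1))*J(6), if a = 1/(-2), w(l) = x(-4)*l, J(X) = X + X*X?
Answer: -63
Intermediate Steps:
J(X) = X + X²
w(l) = -4*l
a = -½ ≈ -0.50000
p(y) = (-½ + y)/(-4 + y) (p(y) = (y - ½)/(y - 4*1) = (-½ + y)/(y - 4) = (-½ + y)/(-4 + y))
(-5*p(-1))*J(6) = (-5*(-½ - 1)/(-4 - 1))*(6*(1 + 6)) = (-5*(-3)/((-5)*2))*(6*7) = -(-1)*(-3)/2*42 = -5*3/10*42 = -3/2*42 = -63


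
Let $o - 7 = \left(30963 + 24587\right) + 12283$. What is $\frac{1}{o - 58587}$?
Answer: $\frac{1}{9253} \approx 0.00010807$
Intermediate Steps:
$o = 67840$ ($o = 7 + \left(\left(30963 + 24587\right) + 12283\right) = 7 + \left(55550 + 12283\right) = 7 + 67833 = 67840$)
$\frac{1}{o - 58587} = \frac{1}{67840 - 58587} = \frac{1}{9253}$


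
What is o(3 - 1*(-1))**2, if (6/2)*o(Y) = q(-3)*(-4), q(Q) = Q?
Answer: 16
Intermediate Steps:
o(Y) = 4 (o(Y) = (-3*(-4))/3 = (1/3)*12 = 4)
o(3 - 1*(-1))**2 = 4**2 = 16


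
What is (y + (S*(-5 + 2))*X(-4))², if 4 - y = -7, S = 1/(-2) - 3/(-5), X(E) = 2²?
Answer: 2401/25 ≈ 96.040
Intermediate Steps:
X(E) = 4
S = ⅒ (S = 1*(-½) - 3*(-⅕) = -½ + ⅗ = ⅒ ≈ 0.10000)
y = 11 (y = 4 - 1*(-7) = 4 + 7 = 11)
(y + (S*(-5 + 2))*X(-4))² = (11 + ((-5 + 2)/10)*4)² = (11 + ((⅒)*(-3))*4)² = (11 - 3/10*4)² = (11 - 6/5)² = (49/5)² = 2401/25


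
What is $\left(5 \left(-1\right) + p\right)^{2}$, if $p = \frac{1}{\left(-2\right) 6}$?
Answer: $\frac{3721}{144} \approx 25.84$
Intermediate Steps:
$p = - \frac{1}{12}$ ($p = \frac{1}{-12} = - \frac{1}{12} \approx -0.083333$)
$\left(5 \left(-1\right) + p\right)^{2} = \left(5 \left(-1\right) - \frac{1}{12}\right)^{2} = \left(-5 - \frac{1}{12}\right)^{2} = \left(- \frac{61}{12}\right)^{2} = \frac{3721}{144}$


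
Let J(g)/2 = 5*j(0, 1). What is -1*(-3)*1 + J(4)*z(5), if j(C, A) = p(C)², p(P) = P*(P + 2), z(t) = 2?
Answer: 3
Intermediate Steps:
p(P) = P*(2 + P)
j(C, A) = C²*(2 + C)² (j(C, A) = (C*(2 + C))² = C²*(2 + C)²)
J(g) = 0 (J(g) = 2*(5*(0²*(2 + 0)²)) = 2*(5*(0*2²)) = 2*(5*(0*4)) = 2*(5*0) = 2*0 = 0)
-1*(-3)*1 + J(4)*z(5) = -1*(-3)*1 + 0*2 = 3*1 + 0 = 3 + 0 = 3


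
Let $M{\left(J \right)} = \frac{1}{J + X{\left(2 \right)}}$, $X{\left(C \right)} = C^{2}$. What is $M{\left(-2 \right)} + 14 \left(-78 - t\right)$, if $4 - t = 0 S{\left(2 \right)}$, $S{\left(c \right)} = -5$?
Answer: $- \frac{2295}{2} \approx -1147.5$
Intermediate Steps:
$t = 4$ ($t = 4 - 0 \left(-5\right) = 4 - 0 = 4 + 0 = 4$)
$M{\left(J \right)} = \frac{1}{4 + J}$ ($M{\left(J \right)} = \frac{1}{J + 2^{2}} = \frac{1}{J + 4} = \frac{1}{4 + J}$)
$M{\left(-2 \right)} + 14 \left(-78 - t\right) = \frac{1}{4 - 2} + 14 \left(-78 - 4\right) = \frac{1}{2} + 14 \left(-78 - 4\right) = \frac{1}{2} + 14 \left(-82\right) = \frac{1}{2} - 1148 = - \frac{2295}{2}$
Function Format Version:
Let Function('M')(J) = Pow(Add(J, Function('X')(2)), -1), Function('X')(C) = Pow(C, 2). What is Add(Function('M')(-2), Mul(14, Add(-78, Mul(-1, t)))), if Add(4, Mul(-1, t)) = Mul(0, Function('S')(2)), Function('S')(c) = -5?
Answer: Rational(-2295, 2) ≈ -1147.5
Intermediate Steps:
t = 4 (t = Add(4, Mul(-1, Mul(0, -5))) = Add(4, Mul(-1, 0)) = Add(4, 0) = 4)
Function('M')(J) = Pow(Add(4, J), -1) (Function('M')(J) = Pow(Add(J, Pow(2, 2)), -1) = Pow(Add(J, 4), -1) = Pow(Add(4, J), -1))
Add(Function('M')(-2), Mul(14, Add(-78, Mul(-1, t)))) = Add(Pow(Add(4, -2), -1), Mul(14, Add(-78, Mul(-1, 4)))) = Add(Pow(2, -1), Mul(14, Add(-78, -4))) = Add(Rational(1, 2), Mul(14, -82)) = Add(Rational(1, 2), -1148) = Rational(-2295, 2)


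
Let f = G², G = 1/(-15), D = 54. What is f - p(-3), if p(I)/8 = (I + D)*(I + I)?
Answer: 550801/225 ≈ 2448.0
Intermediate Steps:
G = -1/15 ≈ -0.066667
p(I) = 16*I*(54 + I) (p(I) = 8*((I + 54)*(I + I)) = 8*((54 + I)*(2*I)) = 8*(2*I*(54 + I)) = 16*I*(54 + I))
f = 1/225 (f = (-1/15)² = 1/225 ≈ 0.0044444)
f - p(-3) = 1/225 - 16*(-3)*(54 - 3) = 1/225 - 16*(-3)*51 = 1/225 - 1*(-2448) = 1/225 + 2448 = 550801/225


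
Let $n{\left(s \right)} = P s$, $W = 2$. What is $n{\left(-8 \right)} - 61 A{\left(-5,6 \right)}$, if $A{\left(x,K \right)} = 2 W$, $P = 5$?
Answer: $-284$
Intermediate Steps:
$A{\left(x,K \right)} = 4$ ($A{\left(x,K \right)} = 2 \cdot 2 = 4$)
$n{\left(s \right)} = 5 s$
$n{\left(-8 \right)} - 61 A{\left(-5,6 \right)} = 5 \left(-8\right) - 244 = -40 - 244 = -284$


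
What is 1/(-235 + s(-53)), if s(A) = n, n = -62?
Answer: -1/297 ≈ -0.0033670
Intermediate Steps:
s(A) = -62
1/(-235 + s(-53)) = 1/(-235 - 62) = 1/(-297) = -1/297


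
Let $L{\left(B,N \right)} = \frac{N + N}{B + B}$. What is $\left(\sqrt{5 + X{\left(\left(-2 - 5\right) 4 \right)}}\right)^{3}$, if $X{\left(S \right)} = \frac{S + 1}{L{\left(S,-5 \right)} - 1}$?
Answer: $\frac{871 \sqrt{20033}}{529} \approx 233.04$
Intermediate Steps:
$L{\left(B,N \right)} = \frac{N}{B}$ ($L{\left(B,N \right)} = \frac{2 N}{2 B} = 2 N \frac{1}{2 B} = \frac{N}{B}$)
$X{\left(S \right)} = \frac{1 + S}{-1 - \frac{5}{S}}$ ($X{\left(S \right)} = \frac{S + 1}{- \frac{5}{S} - 1} = \frac{1 + S}{-1 - \frac{5}{S}}$)
$\left(\sqrt{5 + X{\left(\left(-2 - 5\right) 4 \right)}}\right)^{3} = \left(\sqrt{5 - \frac{\left(-2 - 5\right) 4 \left(1 + \left(-2 - 5\right) 4\right)}{5 + \left(-2 - 5\right) 4}}\right)^{3} = \left(\sqrt{5 - \frac{\left(-7\right) 4 \left(1 - 28\right)}{5 - 28}}\right)^{3} = \left(\sqrt{5 - - \frac{28 \left(1 - 28\right)}{5 - 28}}\right)^{3} = \left(\sqrt{5 - \left(-28\right) \frac{1}{-23} \left(-27\right)}\right)^{3} = \left(\sqrt{5 - \left(-28\right) \left(- \frac{1}{23}\right) \left(-27\right)}\right)^{3} = \left(\sqrt{5 + \frac{756}{23}}\right)^{3} = \left(\sqrt{\frac{871}{23}}\right)^{3} = \left(\frac{\sqrt{20033}}{23}\right)^{3} = \frac{871 \sqrt{20033}}{529}$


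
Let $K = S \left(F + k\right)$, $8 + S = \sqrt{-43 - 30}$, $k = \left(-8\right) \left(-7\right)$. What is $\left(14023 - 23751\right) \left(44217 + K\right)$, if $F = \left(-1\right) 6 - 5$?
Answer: $-426640896 - 437760 i \sqrt{73} \approx -4.2664 \cdot 10^{8} - 3.7402 \cdot 10^{6} i$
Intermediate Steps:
$k = 56$
$F = -11$ ($F = -6 - 5 = -11$)
$S = -8 + i \sqrt{73}$ ($S = -8 + \sqrt{-43 - 30} = -8 + \sqrt{-73} = -8 + i \sqrt{73} \approx -8.0 + 8.544 i$)
$K = -360 + 45 i \sqrt{73}$ ($K = \left(-8 + i \sqrt{73}\right) \left(-11 + 56\right) = \left(-8 + i \sqrt{73}\right) 45 = -360 + 45 i \sqrt{73} \approx -360.0 + 384.48 i$)
$\left(14023 - 23751\right) \left(44217 + K\right) = \left(14023 - 23751\right) \left(44217 - \left(360 - 45 i \sqrt{73}\right)\right) = - 9728 \left(43857 + 45 i \sqrt{73}\right) = -426640896 - 437760 i \sqrt{73}$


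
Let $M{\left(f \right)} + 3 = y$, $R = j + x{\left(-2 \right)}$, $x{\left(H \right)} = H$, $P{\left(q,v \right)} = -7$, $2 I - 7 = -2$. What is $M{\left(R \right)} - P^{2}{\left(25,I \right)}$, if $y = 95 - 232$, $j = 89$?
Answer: $-189$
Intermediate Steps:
$I = \frac{5}{2}$ ($I = \frac{7}{2} + \frac{1}{2} \left(-2\right) = \frac{7}{2} - 1 = \frac{5}{2} \approx 2.5$)
$y = -137$
$R = 87$ ($R = 89 - 2 = 87$)
$M{\left(f \right)} = -140$ ($M{\left(f \right)} = -3 - 137 = -140$)
$M{\left(R \right)} - P^{2}{\left(25,I \right)} = -140 - \left(-7\right)^{2} = -140 - 49 = -189$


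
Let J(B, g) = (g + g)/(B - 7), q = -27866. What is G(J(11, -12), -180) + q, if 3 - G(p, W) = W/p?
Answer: -27893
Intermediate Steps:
J(B, g) = 2*g/(-7 + B) (J(B, g) = (2*g)/(-7 + B) = 2*g/(-7 + B))
G(p, W) = 3 - W/p
G(J(11, -12), -180) + q = (3 - 1*(-180)/2*(-12)/(-7 + 11)) - 27866 = (3 - 1*(-180)/2*(-12)/4) - 27866 = (3 - 1*(-180)/2*(-12)*(1/4)) - 27866 = (3 - 1*(-180)/(-6)) - 27866 = (3 - 1*(-180)*(-1/6)) - 27866 = (3 - 30) - 27866 = -27 - 27866 = -27893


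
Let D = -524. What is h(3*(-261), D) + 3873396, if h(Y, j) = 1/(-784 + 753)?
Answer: 120075275/31 ≈ 3.8734e+6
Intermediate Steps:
h(Y, j) = -1/31 (h(Y, j) = 1/(-31) = -1/31)
h(3*(-261), D) + 3873396 = -1/31 + 3873396 = 120075275/31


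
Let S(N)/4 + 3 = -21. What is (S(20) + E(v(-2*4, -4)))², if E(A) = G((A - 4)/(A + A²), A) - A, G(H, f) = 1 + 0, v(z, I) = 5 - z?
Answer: 11664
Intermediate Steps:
S(N) = -96 (S(N) = -12 + 4*(-21) = -12 - 84 = -96)
G(H, f) = 1
E(A) = 1 - A
(S(20) + E(v(-2*4, -4)))² = (-96 + (1 - (5 - (-2)*4)))² = (-96 + (1 - (5 - 1*(-8))))² = (-96 + (1 - (5 + 8)))² = (-96 + (1 - 1*13))² = (-96 + (1 - 13))² = (-96 - 12)² = (-108)² = 11664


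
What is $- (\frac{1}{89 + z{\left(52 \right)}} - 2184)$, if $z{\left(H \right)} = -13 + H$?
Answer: $\frac{279551}{128} \approx 2184.0$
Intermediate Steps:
$- (\frac{1}{89 + z{\left(52 \right)}} - 2184) = - (\frac{1}{89 + \left(-13 + 52\right)} - 2184) = - (\frac{1}{89 + 39} - 2184) = - (\frac{1}{128} - 2184) = \left(-1\right) \left(- \frac{279551}{128}\right) = \frac{279551}{128}$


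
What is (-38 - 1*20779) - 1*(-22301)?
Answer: 1484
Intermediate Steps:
(-38 - 1*20779) - 1*(-22301) = (-38 - 20779) + 22301 = -20817 + 22301 = 1484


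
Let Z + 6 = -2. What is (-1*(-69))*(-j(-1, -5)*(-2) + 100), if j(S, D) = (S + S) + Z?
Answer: 5520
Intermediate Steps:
Z = -8 (Z = -6 - 2 = -8)
j(S, D) = -8 + 2*S (j(S, D) = (S + S) - 8 = 2*S - 8 = -8 + 2*S)
(-1*(-69))*(-j(-1, -5)*(-2) + 100) = (-1*(-69))*(-(-8 + 2*(-1))*(-2) + 100) = 69*(-(-8 - 2)*(-2) + 100) = 69*(-1*(-10)*(-2) + 100) = 69*(10*(-2) + 100) = 69*(-20 + 100) = 69*80 = 5520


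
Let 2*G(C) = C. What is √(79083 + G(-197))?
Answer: √315938/2 ≈ 281.04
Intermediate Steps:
G(C) = C/2
√(79083 + G(-197)) = √(79083 + (½)*(-197)) = √(79083 - 197/2) = √(157969/2) = √315938/2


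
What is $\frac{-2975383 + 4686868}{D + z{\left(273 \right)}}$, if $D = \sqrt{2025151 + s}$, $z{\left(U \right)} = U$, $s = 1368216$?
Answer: $- \frac{467235405}{3318838} + \frac{1711485 \sqrt{3393367}}{3318838} \approx 809.17$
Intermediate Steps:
$D = \sqrt{3393367}$ ($D = \sqrt{2025151 + 1368216} = \sqrt{3393367} \approx 1842.1$)
$\frac{-2975383 + 4686868}{D + z{\left(273 \right)}} = \frac{-2975383 + 4686868}{\sqrt{3393367} + 273} = \frac{1711485}{273 + \sqrt{3393367}}$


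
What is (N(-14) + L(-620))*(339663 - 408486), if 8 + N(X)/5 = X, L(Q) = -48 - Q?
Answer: -31796226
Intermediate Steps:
N(X) = -40 + 5*X
(N(-14) + L(-620))*(339663 - 408486) = ((-40 + 5*(-14)) + (-48 - 1*(-620)))*(339663 - 408486) = ((-40 - 70) + (-48 + 620))*(-68823) = (-110 + 572)*(-68823) = 462*(-68823) = -31796226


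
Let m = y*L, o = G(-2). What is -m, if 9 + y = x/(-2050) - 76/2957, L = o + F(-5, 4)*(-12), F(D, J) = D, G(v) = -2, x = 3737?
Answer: 1907120011/3030925 ≈ 629.22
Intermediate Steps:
o = -2
L = 58 (L = -2 - 5*(-12) = -2 + 60 = 58)
y = -65762759/6061850 (y = -9 + (3737/(-2050) - 76/2957) = -9 + (3737*(-1/2050) - 76*1/2957) = -9 + (-3737/2050 - 76/2957) = -9 - 11206109/6061850 = -65762759/6061850 ≈ -10.849)
m = -1907120011/3030925 (m = -65762759/6061850*58 = -1907120011/3030925 ≈ -629.22)
-m = -1*(-1907120011/3030925) = 1907120011/3030925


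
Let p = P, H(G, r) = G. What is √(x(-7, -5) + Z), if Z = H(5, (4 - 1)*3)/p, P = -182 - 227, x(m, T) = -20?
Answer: I*√3347665/409 ≈ 4.4735*I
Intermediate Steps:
P = -409
p = -409
Z = -5/409 (Z = 5/(-409) = 5*(-1/409) = -5/409 ≈ -0.012225)
√(x(-7, -5) + Z) = √(-20 - 5/409) = √(-8185/409) = I*√3347665/409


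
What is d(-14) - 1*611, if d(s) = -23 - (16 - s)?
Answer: -664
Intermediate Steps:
d(s) = -39 + s (d(s) = -23 + (-16 + s) = -39 + s)
d(-14) - 1*611 = (-39 - 14) - 1*611 = -53 - 611 = -664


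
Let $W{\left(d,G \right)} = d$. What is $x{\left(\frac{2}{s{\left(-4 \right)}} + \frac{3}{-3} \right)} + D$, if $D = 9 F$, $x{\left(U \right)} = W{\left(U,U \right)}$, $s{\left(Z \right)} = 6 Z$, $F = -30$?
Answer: $- \frac{3253}{12} \approx -271.08$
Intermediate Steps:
$x{\left(U \right)} = U$
$D = -270$ ($D = 9 \left(-30\right) = -270$)
$x{\left(\frac{2}{s{\left(-4 \right)}} + \frac{3}{-3} \right)} + D = \left(\frac{2}{6 \left(-4\right)} + \frac{3}{-3}\right) - 270 = \left(\frac{2}{-24} + 3 \left(- \frac{1}{3}\right)\right) - 270 = \left(2 \left(- \frac{1}{24}\right) - 1\right) - 270 = \left(- \frac{1}{12} - 1\right) - 270 = - \frac{13}{12} - 270 = - \frac{3253}{12}$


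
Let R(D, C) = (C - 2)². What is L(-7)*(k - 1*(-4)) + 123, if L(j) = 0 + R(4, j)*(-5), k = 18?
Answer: -8787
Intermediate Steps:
R(D, C) = (-2 + C)²
L(j) = -5*(-2 + j)² (L(j) = 0 + (-2 + j)²*(-5) = 0 - 5*(-2 + j)² = -5*(-2 + j)²)
L(-7)*(k - 1*(-4)) + 123 = (-5*(-2 - 7)²)*(18 - 1*(-4)) + 123 = (-5*(-9)²)*(18 + 4) + 123 = -5*81*22 + 123 = -405*22 + 123 = -8910 + 123 = -8787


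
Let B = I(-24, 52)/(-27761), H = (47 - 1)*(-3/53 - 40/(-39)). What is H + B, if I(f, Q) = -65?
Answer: 2557977373/57381987 ≈ 44.578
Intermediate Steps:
H = 92138/2067 (H = 46*(-3*1/53 - 40*(-1/39)) = 46*(-3/53 + 40/39) = 46*(2003/2067) = 92138/2067 ≈ 44.576)
B = 65/27761 (B = -65/(-27761) = -65*(-1/27761) = 65/27761 ≈ 0.0023414)
H + B = 92138/2067 + 65/27761 = 2557977373/57381987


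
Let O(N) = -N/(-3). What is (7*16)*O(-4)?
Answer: -448/3 ≈ -149.33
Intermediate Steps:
O(N) = N/3 (O(N) = -N*(-1)/3 = -(-1)*N/3 = N/3)
(7*16)*O(-4) = (7*16)*((1/3)*(-4)) = 112*(-4/3) = -448/3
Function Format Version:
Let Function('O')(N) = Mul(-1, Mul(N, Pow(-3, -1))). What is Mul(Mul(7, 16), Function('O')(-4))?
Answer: Rational(-448, 3) ≈ -149.33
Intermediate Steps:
Function('O')(N) = Mul(Rational(1, 3), N) (Function('O')(N) = Mul(-1, Mul(N, Rational(-1, 3))) = Mul(-1, Mul(Rational(-1, 3), N)) = Mul(Rational(1, 3), N))
Mul(Mul(7, 16), Function('O')(-4)) = Mul(Mul(7, 16), Mul(Rational(1, 3), -4)) = Mul(112, Rational(-4, 3)) = Rational(-448, 3)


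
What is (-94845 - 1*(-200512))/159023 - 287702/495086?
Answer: 3281508608/39365030489 ≈ 0.083361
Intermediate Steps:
(-94845 - 1*(-200512))/159023 - 287702/495086 = (-94845 + 200512)*(1/159023) - 287702*1/495086 = 105667*(1/159023) - 143851/247543 = 105667/159023 - 143851/247543 = 3281508608/39365030489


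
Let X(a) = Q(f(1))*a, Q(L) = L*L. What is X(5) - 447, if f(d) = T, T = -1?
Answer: -442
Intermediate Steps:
f(d) = -1
Q(L) = L²
X(a) = a (X(a) = (-1)²*a = 1*a = a)
X(5) - 447 = 5 - 447 = -442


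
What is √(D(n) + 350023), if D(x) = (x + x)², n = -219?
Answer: √541867 ≈ 736.12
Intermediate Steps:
D(x) = 4*x² (D(x) = (2*x)² = 4*x²)
√(D(n) + 350023) = √(4*(-219)² + 350023) = √(4*47961 + 350023) = √(191844 + 350023) = √541867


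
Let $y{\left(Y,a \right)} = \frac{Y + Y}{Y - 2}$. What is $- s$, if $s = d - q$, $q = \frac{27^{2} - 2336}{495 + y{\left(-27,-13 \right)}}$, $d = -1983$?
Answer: $\frac{28526444}{14409} \approx 1979.8$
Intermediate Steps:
$y{\left(Y,a \right)} = \frac{2 Y}{-2 + Y}$
$q = - \frac{46603}{14409}$ ($q = \frac{27^{2} - 2336}{495 + 2 \left(-27\right) \frac{1}{-2 - 27}} = \frac{729 - 2336}{495 + 2 \left(-27\right) \frac{1}{-29}} = - \frac{1607}{495 + 2 \left(-27\right) \left(- \frac{1}{29}\right)} = - \frac{1607}{495 + \frac{54}{29}} = - \frac{1607}{\frac{14409}{29}} = \left(-1607\right) \frac{29}{14409} = - \frac{46603}{14409} \approx -3.2343$)
$s = - \frac{28526444}{14409}$ ($s = -1983 - - \frac{46603}{14409} = -1983 + \frac{46603}{14409} = - \frac{28526444}{14409} \approx -1979.8$)
$- s = \left(-1\right) \left(- \frac{28526444}{14409}\right) = \frac{28526444}{14409}$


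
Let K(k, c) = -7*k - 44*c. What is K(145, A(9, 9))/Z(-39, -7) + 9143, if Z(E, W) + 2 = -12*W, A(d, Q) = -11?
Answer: 749195/82 ≈ 9136.5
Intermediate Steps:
K(k, c) = -44*c - 7*k
Z(E, W) = -2 - 12*W
K(145, A(9, 9))/Z(-39, -7) + 9143 = (-44*(-11) - 7*145)/(-2 - 12*(-7)) + 9143 = (484 - 1015)/(-2 + 84) + 9143 = -531/82 + 9143 = 749195/82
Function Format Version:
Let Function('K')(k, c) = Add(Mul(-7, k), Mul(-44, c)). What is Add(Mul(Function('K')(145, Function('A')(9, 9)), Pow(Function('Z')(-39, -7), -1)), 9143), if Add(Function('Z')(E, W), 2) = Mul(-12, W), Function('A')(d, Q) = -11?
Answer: Rational(749195, 82) ≈ 9136.5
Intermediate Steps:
Function('K')(k, c) = Add(Mul(-44, c), Mul(-7, k))
Function('Z')(E, W) = Add(-2, Mul(-12, W))
Add(Mul(Function('K')(145, Function('A')(9, 9)), Pow(Function('Z')(-39, -7), -1)), 9143) = Add(Mul(Add(Mul(-44, -11), Mul(-7, 145)), Pow(Add(-2, Mul(-12, -7)), -1)), 9143) = Add(Mul(Add(484, -1015), Pow(Add(-2, 84), -1)), 9143) = Add(Mul(-531, Pow(82, -1)), 9143) = Add(Mul(-531, Rational(1, 82)), 9143) = Add(Rational(-531, 82), 9143) = Rational(749195, 82)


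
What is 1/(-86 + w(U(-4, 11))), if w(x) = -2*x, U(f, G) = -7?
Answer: -1/72 ≈ -0.013889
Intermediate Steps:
1/(-86 + w(U(-4, 11))) = 1/(-86 - 2*(-7)) = 1/(-86 + 14) = 1/(-72) = -1/72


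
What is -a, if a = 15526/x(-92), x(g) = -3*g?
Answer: -7763/138 ≈ -56.254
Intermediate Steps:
a = 7763/138 (a = 15526/((-3*(-92))) = 15526/276 = 15526*(1/276) = 7763/138 ≈ 56.254)
-a = -1*7763/138 = -7763/138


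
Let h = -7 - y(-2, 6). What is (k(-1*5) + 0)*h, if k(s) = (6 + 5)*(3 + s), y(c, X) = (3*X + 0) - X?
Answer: 418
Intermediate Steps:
y(c, X) = 2*X (y(c, X) = 3*X - X = 2*X)
k(s) = 33 + 11*s (k(s) = 11*(3 + s) = 33 + 11*s)
h = -19 (h = -7 - 2*6 = -7 - 1*12 = -7 - 12 = -19)
(k(-1*5) + 0)*h = ((33 + 11*(-1*5)) + 0)*(-19) = ((33 + 11*(-5)) + 0)*(-19) = ((33 - 55) + 0)*(-19) = (-22 + 0)*(-19) = -22*(-19) = 418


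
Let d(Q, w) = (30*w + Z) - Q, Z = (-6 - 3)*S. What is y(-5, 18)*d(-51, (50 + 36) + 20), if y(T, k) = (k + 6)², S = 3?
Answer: 1845504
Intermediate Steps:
Z = -27 (Z = (-6 - 3)*3 = -9*3 = -27)
y(T, k) = (6 + k)²
d(Q, w) = -27 - Q + 30*w (d(Q, w) = (30*w - 27) - Q = (-27 + 30*w) - Q = -27 - Q + 30*w)
y(-5, 18)*d(-51, (50 + 36) + 20) = (6 + 18)²*(-27 - 1*(-51) + 30*((50 + 36) + 20)) = 24²*(-27 + 51 + 30*(86 + 20)) = 576*(-27 + 51 + 30*106) = 576*(-27 + 51 + 3180) = 576*3204 = 1845504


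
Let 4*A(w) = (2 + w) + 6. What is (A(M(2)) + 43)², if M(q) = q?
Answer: 8281/4 ≈ 2070.3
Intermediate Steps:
A(w) = 2 + w/4 (A(w) = ((2 + w) + 6)/4 = (8 + w)/4 = 2 + w/4)
(A(M(2)) + 43)² = ((2 + (¼)*2) + 43)² = ((2 + ½) + 43)² = (5/2 + 43)² = (91/2)² = 8281/4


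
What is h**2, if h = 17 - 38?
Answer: 441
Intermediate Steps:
h = -21
h**2 = (-21)**2 = 441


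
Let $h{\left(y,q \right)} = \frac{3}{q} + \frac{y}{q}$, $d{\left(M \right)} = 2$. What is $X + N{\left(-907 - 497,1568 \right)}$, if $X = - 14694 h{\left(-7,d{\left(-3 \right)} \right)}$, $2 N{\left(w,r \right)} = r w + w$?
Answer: $-1072050$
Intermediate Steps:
$N{\left(w,r \right)} = \frac{w}{2} + \frac{r w}{2}$ ($N{\left(w,r \right)} = \frac{r w + w}{2} = \frac{w + r w}{2} = \frac{w}{2} + \frac{r w}{2}$)
$X = 29388$ ($X = - 14694 \frac{3 - 7}{2} = - 14694 \cdot \frac{1}{2} \left(-4\right) = \left(-14694\right) \left(-2\right) = 29388$)
$X + N{\left(-907 - 497,1568 \right)} = 29388 + \frac{\left(-907 - 497\right) \left(1 + 1568\right)}{2} = 29388 + \frac{1}{2} \left(-1404\right) 1569 = 29388 - 1101438 = -1072050$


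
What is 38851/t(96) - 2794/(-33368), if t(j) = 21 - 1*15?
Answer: 324099233/50052 ≈ 6475.3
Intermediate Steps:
t(j) = 6 (t(j) = 21 - 15 = 6)
38851/t(96) - 2794/(-33368) = 38851/6 - 2794/(-33368) = 38851*(1/6) - 2794*(-1/33368) = 38851/6 + 1397/16684 = 324099233/50052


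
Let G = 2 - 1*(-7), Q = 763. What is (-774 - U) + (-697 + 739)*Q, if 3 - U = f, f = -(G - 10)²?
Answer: 31268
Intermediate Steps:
G = 9 (G = 2 + 7 = 9)
f = -1 (f = -(9 - 10)² = -1*(-1)² = -1*1 = -1)
U = 4 (U = 3 - 1*(-1) = 3 + 1 = 4)
(-774 - U) + (-697 + 739)*Q = (-774 - 1*4) + (-697 + 739)*763 = (-774 - 4) + 42*763 = -778 + 32046 = 31268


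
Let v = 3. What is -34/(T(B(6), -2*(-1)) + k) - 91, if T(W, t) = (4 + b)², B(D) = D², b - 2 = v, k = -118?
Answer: -3333/37 ≈ -90.081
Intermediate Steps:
b = 5 (b = 2 + 3 = 5)
T(W, t) = 81 (T(W, t) = (4 + 5)² = 9² = 81)
-34/(T(B(6), -2*(-1)) + k) - 91 = -34/(81 - 118) - 91 = -34/(-37) - 91 = -1/37*(-34) - 91 = 34/37 - 91 = -3333/37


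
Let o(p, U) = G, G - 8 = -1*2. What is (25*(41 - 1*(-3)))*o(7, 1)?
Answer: 6600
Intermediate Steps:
G = 6 (G = 8 - 1*2 = 8 - 2 = 6)
o(p, U) = 6
(25*(41 - 1*(-3)))*o(7, 1) = (25*(41 - 1*(-3)))*6 = (25*(41 + 3))*6 = (25*44)*6 = 1100*6 = 6600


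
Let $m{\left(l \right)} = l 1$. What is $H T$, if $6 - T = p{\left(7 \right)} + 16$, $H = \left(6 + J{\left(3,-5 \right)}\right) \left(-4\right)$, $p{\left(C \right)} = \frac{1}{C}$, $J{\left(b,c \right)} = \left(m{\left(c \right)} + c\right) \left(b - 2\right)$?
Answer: $- \frac{1136}{7} \approx -162.29$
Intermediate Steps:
$m{\left(l \right)} = l$
$J{\left(b,c \right)} = 2 c \left(-2 + b\right)$ ($J{\left(b,c \right)} = \left(c + c\right) \left(b - 2\right) = 2 c \left(-2 + b\right)$)
$H = 16$ ($H = \left(6 + 2 \left(-5\right) \left(-2 + 3\right)\right) \left(-4\right) = \left(6 + 2 \left(-5\right) 1\right) \left(-4\right) = \left(6 - 10\right) \left(-4\right) = \left(-4\right) \left(-4\right) = 16$)
$T = - \frac{71}{7}$ ($T = 6 - \left(\frac{1}{7} + 16\right) = 6 - \frac{113}{7} = - \frac{71}{7} \approx -10.143$)
$H T = 16 \left(- \frac{71}{7}\right) = - \frac{1136}{7}$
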